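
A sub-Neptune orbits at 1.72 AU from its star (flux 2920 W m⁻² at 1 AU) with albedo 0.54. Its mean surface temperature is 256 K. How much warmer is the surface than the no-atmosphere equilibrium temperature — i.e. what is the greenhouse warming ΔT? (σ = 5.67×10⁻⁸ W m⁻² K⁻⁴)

ΔT ≈ 44.5 K

S = 2920/1.72² = 987.0 W m⁻².
T_eq = [S(1−A)/(4σ)]^(1/4) = [987.0×0.46/(4×5.67×10⁻⁸)]^(1/4) = 211.5 K.
ΔT = T_surf − T_eq = 256 − 211.5.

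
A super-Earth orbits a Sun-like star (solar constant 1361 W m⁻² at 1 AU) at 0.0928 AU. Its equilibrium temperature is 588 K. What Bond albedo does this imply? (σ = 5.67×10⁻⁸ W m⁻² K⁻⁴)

A ≈ 0.83

Flux at 0.0928 AU: S = 1361/0.0928² = 1.58×10⁵ W m⁻².
From T_eq⁴ = S(1−A)/(4σ): 1−A = 4σT_eq⁴/S.
1−A = 4 × 5.67×10⁻⁸ × (588)⁴ / 1.58×10⁵ = 0.172.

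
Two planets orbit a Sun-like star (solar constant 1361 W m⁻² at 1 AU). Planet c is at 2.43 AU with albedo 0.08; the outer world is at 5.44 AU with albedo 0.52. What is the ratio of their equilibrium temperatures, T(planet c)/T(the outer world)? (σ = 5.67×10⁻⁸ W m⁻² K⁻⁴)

T₁/T₂ ≈ 1.760

T_eq = [S₀(1−A)/(4σd²)]^(1/4), so T ∝ (1−A)^(1/4) / √d.
T₁ = [1361×0.92/(4×5.67×10⁻⁸×2.43²)]^(1/4) = 174.86 K.
T₂ = [1361×0.48/(4×5.67×10⁻⁸×5.44²)]^(1/4) = 99.33 K.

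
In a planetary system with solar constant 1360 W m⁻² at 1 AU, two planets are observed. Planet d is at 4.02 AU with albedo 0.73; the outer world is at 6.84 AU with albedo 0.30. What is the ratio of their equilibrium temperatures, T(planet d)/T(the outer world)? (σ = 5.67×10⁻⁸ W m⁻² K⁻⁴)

T₁/T₂ ≈ 1.028

T_eq = [S₀(1−A)/(4σd²)]^(1/4), so T ∝ (1−A)^(1/4) / √d.
T₁ = [1360×0.27/(4×5.67×10⁻⁸×4.02²)]^(1/4) = 100.05 K.
T₂ = [1360×0.70/(4×5.67×10⁻⁸×6.84²)]^(1/4) = 97.32 K.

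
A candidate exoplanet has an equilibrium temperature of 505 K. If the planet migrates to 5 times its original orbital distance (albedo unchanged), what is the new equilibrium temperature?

T_eq ∝ L^(1/4) · d^(−1/2).
T′ = 505 / 5^(1/2) = 226 K.

T_eq ≈ 226 K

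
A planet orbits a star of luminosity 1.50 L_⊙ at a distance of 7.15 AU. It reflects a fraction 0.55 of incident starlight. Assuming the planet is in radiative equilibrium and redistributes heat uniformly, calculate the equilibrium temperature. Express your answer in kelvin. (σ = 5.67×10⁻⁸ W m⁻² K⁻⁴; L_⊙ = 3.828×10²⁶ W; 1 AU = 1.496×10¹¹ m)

d = 7.15 AU = 1.07×10¹² m.
L = 1.50 × 3.828×10²⁶ = 5.74×10²⁶ W.
Flux: S = L/(4πd²) = 5.74×10²⁶/(4π×(1.07×10¹²)²) = 39.9 W m⁻².
Energy balance: absorbed = emitted ⇒ πR²·S(1−A) = 4πR²·σT_eq⁴, so T_eq⁴ = S(1−A)/(4σ).
T_eq = [39.9 × 0.45 / (4 × 5.67×10⁻⁸)]^(1/4) = (7.92×10⁷)^(1/4) = 94.3 K.

T_eq ≈ 94.3 K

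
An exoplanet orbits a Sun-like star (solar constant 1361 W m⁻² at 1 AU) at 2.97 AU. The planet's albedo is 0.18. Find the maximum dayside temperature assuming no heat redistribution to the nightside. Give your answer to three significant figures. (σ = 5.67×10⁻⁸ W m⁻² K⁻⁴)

Flux at 2.97 AU: S = 1361/2.97² = 154 W m⁻².
With no redistribution each surface element balances locally: S(1−A) = σT⁴.
T = [154 × 0.82 / 5.67×10⁻⁸]^(1/4) = (2.23×10⁹)^(1/4) = 217 K.

T_ss ≈ 217 K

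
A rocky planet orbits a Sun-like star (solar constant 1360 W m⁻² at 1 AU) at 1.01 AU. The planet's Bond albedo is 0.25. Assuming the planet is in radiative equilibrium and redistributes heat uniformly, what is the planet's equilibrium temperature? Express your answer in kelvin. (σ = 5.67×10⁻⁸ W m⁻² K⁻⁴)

Flux at 1.01 AU: S = 1360/1.01² = 1330 W m⁻².
Energy balance: absorbed = emitted ⇒ πR²·S(1−A) = 4πR²·σT_eq⁴, so T_eq⁴ = S(1−A)/(4σ).
T_eq = [1330 × 0.75 / (4 × 5.67×10⁻⁸)]^(1/4) = (4.41×10⁹)^(1/4) = 258 K.

T_eq ≈ 258 K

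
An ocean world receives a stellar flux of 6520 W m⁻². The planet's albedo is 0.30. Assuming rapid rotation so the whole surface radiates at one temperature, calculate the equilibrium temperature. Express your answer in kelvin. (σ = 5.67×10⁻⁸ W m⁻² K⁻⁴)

Energy balance: absorbed = emitted ⇒ πR²·S(1−A) = 4πR²·σT_eq⁴, so T_eq⁴ = S(1−A)/(4σ).
T_eq = [6520 × 0.70 / (4 × 5.67×10⁻⁸)]^(1/4) = (2.01×10¹⁰)^(1/4) = 377 K.

T_eq ≈ 377 K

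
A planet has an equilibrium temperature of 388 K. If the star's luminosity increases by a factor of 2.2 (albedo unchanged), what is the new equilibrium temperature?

T_eq ∝ L^(1/4) · d^(−1/2).
T′ = 388 × 2.2^(1/4) = 473 K.

T_eq ≈ 473 K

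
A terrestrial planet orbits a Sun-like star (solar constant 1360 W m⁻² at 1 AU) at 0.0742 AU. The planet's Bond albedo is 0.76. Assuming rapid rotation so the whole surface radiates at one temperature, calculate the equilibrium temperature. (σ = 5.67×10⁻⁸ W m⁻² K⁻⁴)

T_eq ≈ 715 K

Flux at 0.0742 AU: S = 1360/0.0742² = 2.47×10⁵ W m⁻².
Energy balance: absorbed = emitted ⇒ πR²·S(1−A) = 4πR²·σT_eq⁴, so T_eq⁴ = S(1−A)/(4σ).
T_eq = [2.47×10⁵ × 0.24 / (4 × 5.67×10⁻⁸)]^(1/4) = (2.61×10¹¹)^(1/4) = 715 K.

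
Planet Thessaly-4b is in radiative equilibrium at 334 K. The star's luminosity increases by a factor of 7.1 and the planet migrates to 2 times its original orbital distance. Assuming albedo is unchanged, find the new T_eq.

T_eq ≈ 386 K

T_eq ∝ L^(1/4) · d^(−1/2).
T′ = 334 × 7.1^(1/4) / 2^(1/2) = 386 K.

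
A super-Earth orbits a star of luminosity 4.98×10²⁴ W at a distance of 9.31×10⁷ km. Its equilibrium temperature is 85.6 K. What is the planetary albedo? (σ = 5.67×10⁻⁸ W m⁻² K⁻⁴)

d = 9.31×10⁷ km = 9.31×10¹⁰ m.
Flux: S = L/(4πd²) = 4.98×10²⁴/(4π×(9.31×10¹⁰)²) = 45.7 W m⁻².
From T_eq⁴ = S(1−A)/(4σ): 1−A = 4σT_eq⁴/S.
1−A = 4 × 5.67×10⁻⁸ × (85.6)⁴ / 45.7 = 0.266.

A ≈ 0.73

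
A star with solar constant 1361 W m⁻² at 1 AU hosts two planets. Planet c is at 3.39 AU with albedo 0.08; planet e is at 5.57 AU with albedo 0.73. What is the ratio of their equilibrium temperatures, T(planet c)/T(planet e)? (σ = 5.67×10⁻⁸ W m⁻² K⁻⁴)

T₁/T₂ ≈ 1.742

T_eq = [S₀(1−A)/(4σd²)]^(1/4), so T ∝ (1−A)^(1/4) / √d.
T₁ = [1361×0.92/(4×5.67×10⁻⁸×3.39²)]^(1/4) = 148.05 K.
T₂ = [1361×0.27/(4×5.67×10⁻⁸×5.57²)]^(1/4) = 85.01 K.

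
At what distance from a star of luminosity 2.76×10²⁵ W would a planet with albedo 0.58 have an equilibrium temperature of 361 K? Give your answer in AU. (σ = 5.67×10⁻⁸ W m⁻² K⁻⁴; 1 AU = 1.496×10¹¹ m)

d ≈ 0.103 AU

From T_eq⁴ = L(1−A)/(16πσd²): d = √[L(1−A)/(16πσT_eq⁴)].
d = √[2.76×10²⁵ × 0.42 / (16π × 5.67×10⁻⁸ × (361)⁴)] = 1.55×10¹⁰ m = 0.103 AU.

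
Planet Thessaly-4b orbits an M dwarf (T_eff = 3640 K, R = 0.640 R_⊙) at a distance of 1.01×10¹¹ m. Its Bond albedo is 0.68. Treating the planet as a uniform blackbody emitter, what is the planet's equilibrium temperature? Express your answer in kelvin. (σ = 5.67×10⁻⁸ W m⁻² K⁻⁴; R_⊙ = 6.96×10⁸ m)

R_⋆ = 0.640 × 6.96×10⁸ = 4.45×10⁸ m.
L = 4πR_⋆²σT_⋆⁴ = 4π(4.45×10⁸)² × 5.67×10⁻⁸ × (3640)⁴ = 2.48×10²⁵ W.
S = L/(4πd²) = 194 W m⁻².
Energy balance: absorbed = emitted ⇒ πR²·S(1−A) = 4πR²·σT_eq⁴, so T_eq⁴ = S(1−A)/(4σ).
T_eq = [194 × 0.32 / (4 × 5.67×10⁻⁸)]^(1/4) = (2.73×10⁸)^(1/4) = 129 K.

T_eq ≈ 129 K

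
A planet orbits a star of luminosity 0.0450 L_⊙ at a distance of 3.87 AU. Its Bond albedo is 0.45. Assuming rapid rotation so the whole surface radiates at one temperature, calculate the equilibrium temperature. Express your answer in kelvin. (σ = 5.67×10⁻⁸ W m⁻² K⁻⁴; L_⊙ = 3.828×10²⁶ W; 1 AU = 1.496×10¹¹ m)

d = 3.87 AU = 5.79×10¹¹ m.
L = 0.0450 × 3.828×10²⁶ = 1.72×10²⁵ W.
Flux: S = L/(4πd²) = 1.72×10²⁵/(4π×(5.79×10¹¹)²) = 4.09 W m⁻².
Energy balance: absorbed = emitted ⇒ πR²·S(1−A) = 4πR²·σT_eq⁴, so T_eq⁴ = S(1−A)/(4σ).
T_eq = [4.09 × 0.55 / (4 × 5.67×10⁻⁸)]^(1/4) = (9.92×10⁶)^(1/4) = 56.1 K.

T_eq ≈ 56.1 K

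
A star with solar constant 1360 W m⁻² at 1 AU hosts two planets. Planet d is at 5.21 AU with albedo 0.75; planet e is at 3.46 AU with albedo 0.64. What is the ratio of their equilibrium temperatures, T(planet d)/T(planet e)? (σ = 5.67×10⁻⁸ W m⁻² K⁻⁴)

T₁/T₂ ≈ 0.744

T_eq = [S₀(1−A)/(4σd²)]^(1/4), so T ∝ (1−A)^(1/4) / √d.
T₁ = [1360×0.25/(4×5.67×10⁻⁸×5.21²)]^(1/4) = 86.21 K.
T₂ = [1360×0.36/(4×5.67×10⁻⁸×3.46²)]^(1/4) = 115.88 K.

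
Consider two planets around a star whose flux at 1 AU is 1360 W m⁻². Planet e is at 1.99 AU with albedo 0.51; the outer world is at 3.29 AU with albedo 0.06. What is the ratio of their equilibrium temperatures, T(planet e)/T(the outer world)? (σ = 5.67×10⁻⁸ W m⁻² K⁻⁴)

T_eq = [S₀(1−A)/(4σd²)]^(1/4), so T ∝ (1−A)^(1/4) / √d.
T₁ = [1360×0.49/(4×5.67×10⁻⁸×1.99²)]^(1/4) = 165.04 K.
T₂ = [1360×0.94/(4×5.67×10⁻⁸×3.29²)]^(1/4) = 151.06 K.

T₁/T₂ ≈ 1.093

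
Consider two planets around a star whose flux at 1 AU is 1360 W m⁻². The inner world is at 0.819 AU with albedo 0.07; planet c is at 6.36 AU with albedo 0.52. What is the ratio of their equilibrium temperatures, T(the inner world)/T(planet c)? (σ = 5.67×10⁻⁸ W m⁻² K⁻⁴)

T_eq = [S₀(1−A)/(4σd²)]^(1/4), so T ∝ (1−A)^(1/4) / √d.
T₁ = [1360×0.93/(4×5.67×10⁻⁸×0.819²)]^(1/4) = 301.96 K.
T₂ = [1360×0.48/(4×5.67×10⁻⁸×6.36²)]^(1/4) = 91.85 K.

T₁/T₂ ≈ 3.288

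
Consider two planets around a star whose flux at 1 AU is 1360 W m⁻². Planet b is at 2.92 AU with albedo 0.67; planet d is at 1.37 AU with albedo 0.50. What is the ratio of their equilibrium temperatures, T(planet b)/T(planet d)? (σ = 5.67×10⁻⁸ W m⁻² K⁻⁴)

T_eq = [S₀(1−A)/(4σd²)]^(1/4), so T ∝ (1−A)^(1/4) / √d.
T₁ = [1360×0.33/(4×5.67×10⁻⁸×2.92²)]^(1/4) = 123.43 K.
T₂ = [1360×0.50/(4×5.67×10⁻⁸×1.37²)]^(1/4) = 199.92 K.

T₁/T₂ ≈ 0.617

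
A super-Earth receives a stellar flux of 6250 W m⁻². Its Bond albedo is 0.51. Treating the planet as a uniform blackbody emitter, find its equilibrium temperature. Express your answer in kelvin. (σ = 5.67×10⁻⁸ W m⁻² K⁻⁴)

T_eq ≈ 341 K

Energy balance: absorbed = emitted ⇒ πR²·S(1−A) = 4πR²·σT_eq⁴, so T_eq⁴ = S(1−A)/(4σ).
T_eq = [6250 × 0.49 / (4 × 5.67×10⁻⁸)]^(1/4) = (1.35×10¹⁰)^(1/4) = 341 K.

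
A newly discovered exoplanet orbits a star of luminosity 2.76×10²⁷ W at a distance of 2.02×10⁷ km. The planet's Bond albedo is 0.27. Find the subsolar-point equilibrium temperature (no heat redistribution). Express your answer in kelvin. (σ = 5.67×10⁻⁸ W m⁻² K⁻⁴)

T_ss ≈ 1620 K

d = 2.02×10⁷ km = 2.02×10¹⁰ m.
Flux: S = L/(4πd²) = 2.76×10²⁷/(4π×(2.02×10¹⁰)²) = 5.38×10⁵ W m⁻².
At the subsolar point the surface absorbs S(1−A) and emits σT⁴ per unit area — no factor of 4, since only the local patch is in balance.
T = [5.38×10⁵ × 0.73 / 5.67×10⁻⁸]^(1/4) = (6.93×10¹²)^(1/4) = 1620 K.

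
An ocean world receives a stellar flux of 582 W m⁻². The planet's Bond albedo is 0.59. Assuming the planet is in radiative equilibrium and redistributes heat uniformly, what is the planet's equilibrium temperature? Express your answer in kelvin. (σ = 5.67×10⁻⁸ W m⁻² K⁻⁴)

T_eq ≈ 180 K

Energy balance: absorbed = emitted ⇒ πR²·S(1−A) = 4πR²·σT_eq⁴, so T_eq⁴ = S(1−A)/(4σ).
T_eq = [582 × 0.41 / (4 × 5.67×10⁻⁸)]^(1/4) = (1.05×10⁹)^(1/4) = 180 K.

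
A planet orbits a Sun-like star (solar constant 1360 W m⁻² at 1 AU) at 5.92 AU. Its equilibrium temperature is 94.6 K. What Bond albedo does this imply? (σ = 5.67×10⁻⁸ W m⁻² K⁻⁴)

Flux at 5.92 AU: S = 1360/5.92² = 38.8 W m⁻².
From T_eq⁴ = S(1−A)/(4σ): 1−A = 4σT_eq⁴/S.
1−A = 4 × 5.67×10⁻⁸ × (94.6)⁴ / 38.8 = 0.468.

A ≈ 0.53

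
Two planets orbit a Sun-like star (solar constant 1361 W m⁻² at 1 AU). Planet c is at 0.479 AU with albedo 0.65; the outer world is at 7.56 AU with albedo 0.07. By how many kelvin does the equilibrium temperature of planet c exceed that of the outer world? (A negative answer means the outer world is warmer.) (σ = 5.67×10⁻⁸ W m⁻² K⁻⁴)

ΔT ≈ 209.9 K

T_eq = [S₀(1−A)/(4σd²)]^(1/4), so T ∝ (1−A)^(1/4) / √d.
T₁ = [1361×0.35/(4×5.67×10⁻⁸×0.479²)]^(1/4) = 309.32 K.
T₂ = [1361×0.93/(4×5.67×10⁻⁸×7.56²)]^(1/4) = 99.41 K.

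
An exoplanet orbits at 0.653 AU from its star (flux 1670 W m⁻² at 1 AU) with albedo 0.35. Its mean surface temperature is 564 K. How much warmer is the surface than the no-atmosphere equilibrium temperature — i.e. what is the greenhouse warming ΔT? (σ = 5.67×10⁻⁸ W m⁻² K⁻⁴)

S = 1670/0.653² = 3916 W m⁻².
T_eq = [S(1−A)/(4σ)]^(1/4) = [3916×0.65/(4×5.67×10⁻⁸)]^(1/4) = 325.5 K.
ΔT = T_surf − T_eq = 564 − 325.5.

ΔT ≈ 238.5 K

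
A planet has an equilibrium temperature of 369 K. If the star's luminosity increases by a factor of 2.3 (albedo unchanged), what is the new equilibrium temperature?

T_eq ∝ L^(1/4) · d^(−1/2).
T′ = 369 × 2.3^(1/4) = 454 K.

T_eq ≈ 454 K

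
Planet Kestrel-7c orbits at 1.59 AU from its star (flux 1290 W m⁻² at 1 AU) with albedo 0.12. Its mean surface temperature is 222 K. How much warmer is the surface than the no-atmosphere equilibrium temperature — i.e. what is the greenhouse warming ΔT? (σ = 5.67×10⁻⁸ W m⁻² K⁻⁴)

S = 1290/1.59² = 510.3 W m⁻².
T_eq = [S(1−A)/(4σ)]^(1/4) = [510.3×0.88/(4×5.67×10⁻⁸)]^(1/4) = 210.9 K.
ΔT = T_surf − T_eq = 222 − 210.9.

ΔT ≈ 11.1 K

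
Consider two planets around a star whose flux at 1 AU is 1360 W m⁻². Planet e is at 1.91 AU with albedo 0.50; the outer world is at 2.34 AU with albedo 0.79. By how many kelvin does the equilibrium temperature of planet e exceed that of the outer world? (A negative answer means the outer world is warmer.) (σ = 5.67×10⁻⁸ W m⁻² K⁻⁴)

T_eq = [S₀(1−A)/(4σd²)]^(1/4), so T ∝ (1−A)^(1/4) / √d.
T₁ = [1360×0.50/(4×5.67×10⁻⁸×1.91²)]^(1/4) = 169.32 K.
T₂ = [1360×0.21/(4×5.67×10⁻⁸×2.34²)]^(1/4) = 123.15 K.

ΔT ≈ 46.2 K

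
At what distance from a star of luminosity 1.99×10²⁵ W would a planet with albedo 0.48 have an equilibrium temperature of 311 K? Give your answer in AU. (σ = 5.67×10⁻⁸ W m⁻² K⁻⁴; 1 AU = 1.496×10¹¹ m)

d ≈ 0.132 AU

From T_eq⁴ = L(1−A)/(16πσd²): d = √[L(1−A)/(16πσT_eq⁴)].
d = √[1.99×10²⁵ × 0.52 / (16π × 5.67×10⁻⁸ × (311)⁴)] = 1.97×10¹⁰ m = 0.132 AU.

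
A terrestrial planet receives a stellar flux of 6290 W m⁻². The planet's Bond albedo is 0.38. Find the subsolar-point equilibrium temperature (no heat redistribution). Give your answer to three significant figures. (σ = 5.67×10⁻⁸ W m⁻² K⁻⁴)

T_ss ≈ 512 K

At the subsolar point the surface absorbs S(1−A) and emits σT⁴ per unit area — no factor of 4, since only the local patch is in balance.
T = [6290 × 0.62 / 5.67×10⁻⁸]^(1/4) = (6.88×10¹⁰)^(1/4) = 512 K.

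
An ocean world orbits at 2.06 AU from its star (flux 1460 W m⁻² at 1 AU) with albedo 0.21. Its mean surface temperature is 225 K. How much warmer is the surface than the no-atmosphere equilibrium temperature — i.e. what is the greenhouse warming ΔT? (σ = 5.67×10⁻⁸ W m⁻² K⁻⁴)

ΔT ≈ 38.9 K

S = 1460/2.06² = 344.0 W m⁻².
T_eq = [S(1−A)/(4σ)]^(1/4) = [344.0×0.79/(4×5.67×10⁻⁸)]^(1/4) = 186.1 K.
ΔT = T_surf − T_eq = 225 − 186.1.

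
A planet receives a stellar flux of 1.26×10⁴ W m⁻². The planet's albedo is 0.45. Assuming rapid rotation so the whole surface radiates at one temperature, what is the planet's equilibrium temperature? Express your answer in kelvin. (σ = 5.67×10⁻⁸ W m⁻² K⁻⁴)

Energy balance: absorbed = emitted ⇒ πR²·S(1−A) = 4πR²·σT_eq⁴, so T_eq⁴ = S(1−A)/(4σ).
T_eq = [1.26×10⁴ × 0.55 / (4 × 5.67×10⁻⁸)]^(1/4) = (3.06×10¹⁰)^(1/4) = 418 K.

T_eq ≈ 418 K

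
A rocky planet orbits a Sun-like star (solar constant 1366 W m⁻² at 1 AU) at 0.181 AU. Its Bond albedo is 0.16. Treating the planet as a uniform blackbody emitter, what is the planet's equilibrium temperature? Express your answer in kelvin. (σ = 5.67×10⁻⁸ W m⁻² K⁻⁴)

Flux at 0.181 AU: S = 1366/0.181² = 4.17×10⁴ W m⁻².
Energy balance: absorbed = emitted ⇒ πR²·S(1−A) = 4πR²·σT_eq⁴, so T_eq⁴ = S(1−A)/(4σ).
T_eq = [4.17×10⁴ × 0.84 / (4 × 5.67×10⁻⁸)]^(1/4) = (1.54×10¹¹)^(1/4) = 627 K.

T_eq ≈ 627 K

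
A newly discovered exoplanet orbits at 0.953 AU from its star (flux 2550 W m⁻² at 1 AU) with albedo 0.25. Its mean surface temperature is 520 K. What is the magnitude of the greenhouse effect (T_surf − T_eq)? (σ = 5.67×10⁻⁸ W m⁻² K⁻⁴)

S = 2550/0.953² = 2808 W m⁻².
T_eq = [S(1−A)/(4σ)]^(1/4) = [2808×0.75/(4×5.67×10⁻⁸)]^(1/4) = 310.4 K.
ΔT = T_surf − T_eq = 520 − 310.4.

ΔT ≈ 209.6 K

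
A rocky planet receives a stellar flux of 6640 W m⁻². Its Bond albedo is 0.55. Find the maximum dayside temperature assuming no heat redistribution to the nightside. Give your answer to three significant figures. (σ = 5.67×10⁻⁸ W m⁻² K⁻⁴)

With no redistribution each surface element balances locally: S(1−A) = σT⁴.
T = [6640 × 0.45 / 5.67×10⁻⁸]^(1/4) = (5.27×10¹⁰)^(1/4) = 479 K.

T_ss ≈ 479 K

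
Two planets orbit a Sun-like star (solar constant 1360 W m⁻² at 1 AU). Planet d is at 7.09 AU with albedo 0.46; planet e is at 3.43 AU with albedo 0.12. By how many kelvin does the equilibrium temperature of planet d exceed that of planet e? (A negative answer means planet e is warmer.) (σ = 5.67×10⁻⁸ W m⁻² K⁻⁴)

T_eq = [S₀(1−A)/(4σd²)]^(1/4), so T ∝ (1−A)^(1/4) / √d.
T₁ = [1360×0.54/(4×5.67×10⁻⁸×7.09²)]^(1/4) = 89.59 K.
T₂ = [1360×0.88/(4×5.67×10⁻⁸×3.43²)]^(1/4) = 145.53 K.

ΔT ≈ -55.9 K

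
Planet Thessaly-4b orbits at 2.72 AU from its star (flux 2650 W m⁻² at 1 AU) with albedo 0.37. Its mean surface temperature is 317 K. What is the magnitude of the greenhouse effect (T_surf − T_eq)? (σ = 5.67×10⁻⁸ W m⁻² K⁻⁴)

ΔT ≈ 139.4 K

S = 2650/2.72² = 358.2 W m⁻².
T_eq = [S(1−A)/(4σ)]^(1/4) = [358.2×0.63/(4×5.67×10⁻⁸)]^(1/4) = 177.6 K.
ΔT = T_surf − T_eq = 317 − 177.6.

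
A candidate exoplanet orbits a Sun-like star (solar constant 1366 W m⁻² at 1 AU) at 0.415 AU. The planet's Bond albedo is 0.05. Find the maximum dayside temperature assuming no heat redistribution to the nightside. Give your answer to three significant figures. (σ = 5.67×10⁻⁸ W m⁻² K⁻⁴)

T_ss ≈ 604 K

Flux at 0.415 AU: S = 1366/0.415² = 7930 W m⁻².
With no redistribution each surface element balances locally: S(1−A) = σT⁴.
T = [7930 × 0.95 / 5.67×10⁻⁸]^(1/4) = (1.33×10¹¹)^(1/4) = 604 K.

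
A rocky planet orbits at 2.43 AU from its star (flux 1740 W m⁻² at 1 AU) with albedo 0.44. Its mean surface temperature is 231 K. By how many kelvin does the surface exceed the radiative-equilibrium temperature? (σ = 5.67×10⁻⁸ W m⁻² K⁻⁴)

ΔT ≈ 66.8 K

S = 1740/2.43² = 294.7 W m⁻².
T_eq = [S(1−A)/(4σ)]^(1/4) = [294.7×0.56/(4×5.67×10⁻⁸)]^(1/4) = 164.2 K.
ΔT = T_surf − T_eq = 231 − 164.2.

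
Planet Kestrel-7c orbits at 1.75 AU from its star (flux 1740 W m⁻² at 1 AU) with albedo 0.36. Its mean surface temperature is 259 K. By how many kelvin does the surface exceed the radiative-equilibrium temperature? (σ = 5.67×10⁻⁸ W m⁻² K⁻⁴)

S = 1740/1.75² = 568.2 W m⁻².
T_eq = [S(1−A)/(4σ)]^(1/4) = [568.2×0.64/(4×5.67×10⁻⁸)]^(1/4) = 200.1 K.
ΔT = T_surf − T_eq = 259 − 200.1.

ΔT ≈ 58.9 K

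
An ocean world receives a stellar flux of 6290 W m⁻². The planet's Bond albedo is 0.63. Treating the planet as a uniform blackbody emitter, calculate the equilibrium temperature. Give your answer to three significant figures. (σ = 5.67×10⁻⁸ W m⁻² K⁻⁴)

T_eq ≈ 318 K

Energy balance: absorbed = emitted ⇒ πR²·S(1−A) = 4πR²·σT_eq⁴, so T_eq⁴ = S(1−A)/(4σ).
T_eq = [6290 × 0.37 / (4 × 5.67×10⁻⁸)]^(1/4) = (1.03×10¹⁰)^(1/4) = 318 K.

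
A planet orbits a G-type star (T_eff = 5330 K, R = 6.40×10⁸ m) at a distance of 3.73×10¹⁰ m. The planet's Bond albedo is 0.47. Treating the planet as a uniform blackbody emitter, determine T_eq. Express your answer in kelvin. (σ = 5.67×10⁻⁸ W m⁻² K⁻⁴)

L = 4πR_⋆²σT_⋆⁴ = 4π(6.40×10⁸)² × 5.67×10⁻⁸ × (5330)⁴ = 2.36×10²⁶ W.
S = L/(4πd²) = 1.35×10⁴ W m⁻².
Energy balance: absorbed = emitted ⇒ πR²·S(1−A) = 4πR²·σT_eq⁴, so T_eq⁴ = S(1−A)/(4σ).
T_eq = [1.35×10⁴ × 0.53 / (4 × 5.67×10⁻⁸)]^(1/4) = (3.15×10¹⁰)^(1/4) = 421 K.

T_eq ≈ 421 K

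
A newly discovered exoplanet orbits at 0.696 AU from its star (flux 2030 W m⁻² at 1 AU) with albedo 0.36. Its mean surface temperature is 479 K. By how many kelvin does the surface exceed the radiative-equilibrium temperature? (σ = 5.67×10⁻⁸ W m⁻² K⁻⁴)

ΔT ≈ 149.2 K

S = 2030/0.696² = 4191 W m⁻².
T_eq = [S(1−A)/(4σ)]^(1/4) = [4191×0.64/(4×5.67×10⁻⁸)]^(1/4) = 329.8 K.
ΔT = T_surf − T_eq = 479 − 329.8.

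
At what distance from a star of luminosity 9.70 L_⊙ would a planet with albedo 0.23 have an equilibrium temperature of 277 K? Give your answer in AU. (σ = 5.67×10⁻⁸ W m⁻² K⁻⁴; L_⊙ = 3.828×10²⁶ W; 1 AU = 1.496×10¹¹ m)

L = 9.70 × 3.828×10²⁶ = 3.71×10²⁷ W.
From T_eq⁴ = L(1−A)/(16πσd²): d = √[L(1−A)/(16πσT_eq⁴)].
d = √[3.71×10²⁷ × 0.77 / (16π × 5.67×10⁻⁸ × (277)⁴)] = 4.13×10¹¹ m = 2.76 AU.

d ≈ 2.76 AU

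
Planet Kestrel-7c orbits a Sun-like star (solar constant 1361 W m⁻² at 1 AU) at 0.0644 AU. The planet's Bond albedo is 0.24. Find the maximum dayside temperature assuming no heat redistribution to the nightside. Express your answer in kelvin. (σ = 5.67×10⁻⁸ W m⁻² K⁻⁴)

Flux at 0.0644 AU: S = 1361/0.0644² = 3.28×10⁵ W m⁻².
With no redistribution each surface element balances locally: S(1−A) = σT⁴.
T = [3.28×10⁵ × 0.76 / 5.67×10⁻⁸]^(1/4) = (4.40×10¹²)^(1/4) = 1450 K.

T_ss ≈ 1450 K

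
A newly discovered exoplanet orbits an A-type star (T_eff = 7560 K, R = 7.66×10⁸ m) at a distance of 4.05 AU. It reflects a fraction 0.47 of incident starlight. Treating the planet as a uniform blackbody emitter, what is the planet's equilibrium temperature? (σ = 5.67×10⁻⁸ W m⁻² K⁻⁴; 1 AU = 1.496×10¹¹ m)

d = 4.05 AU = 6.06×10¹¹ m.
L = 4πR_⋆²σT_⋆⁴ = 4π(7.66×10⁸)² × 5.67×10⁻⁸ × (7560)⁴ = 1.37×10²⁷ W.
S = L/(4πd²) = 296 W m⁻².
Energy balance: absorbed = emitted ⇒ πR²·S(1−A) = 4πR²·σT_eq⁴, so T_eq⁴ = S(1−A)/(4σ).
T_eq = [296 × 0.53 / (4 × 5.67×10⁻⁸)]^(1/4) = (6.92×10⁸)^(1/4) = 162 K.

T_eq ≈ 162 K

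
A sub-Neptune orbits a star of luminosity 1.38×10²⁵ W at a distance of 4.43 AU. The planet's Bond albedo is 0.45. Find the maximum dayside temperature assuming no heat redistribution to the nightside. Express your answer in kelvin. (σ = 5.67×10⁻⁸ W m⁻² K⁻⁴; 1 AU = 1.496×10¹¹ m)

T_ss ≈ 70.2 K

d = 4.43 AU = 6.63×10¹¹ m.
Flux: S = L/(4πd²) = 1.38×10²⁵/(4π×(6.63×10¹¹)²) = 2.50 W m⁻².
With no redistribution each surface element balances locally: S(1−A) = σT⁴.
T = [2.50 × 0.55 / 5.67×10⁻⁸]^(1/4) = (2.43×10⁷)^(1/4) = 70.2 K.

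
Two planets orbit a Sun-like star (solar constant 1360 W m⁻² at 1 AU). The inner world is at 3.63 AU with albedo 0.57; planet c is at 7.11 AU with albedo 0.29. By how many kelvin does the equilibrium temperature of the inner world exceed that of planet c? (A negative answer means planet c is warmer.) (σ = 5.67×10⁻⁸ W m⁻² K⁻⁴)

ΔT ≈ 22.5 K

T_eq = [S₀(1−A)/(4σd²)]^(1/4), so T ∝ (1−A)^(1/4) / √d.
T₁ = [1360×0.43/(4×5.67×10⁻⁸×3.63²)]^(1/4) = 118.27 K.
T₂ = [1360×0.71/(4×5.67×10⁻⁸×7.11²)]^(1/4) = 95.80 K.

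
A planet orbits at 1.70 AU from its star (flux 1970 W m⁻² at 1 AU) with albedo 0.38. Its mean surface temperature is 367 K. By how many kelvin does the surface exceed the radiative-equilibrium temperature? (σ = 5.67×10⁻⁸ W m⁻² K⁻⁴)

ΔT ≈ 159.2 K

S = 1970/1.70² = 681.7 W m⁻².
T_eq = [S(1−A)/(4σ)]^(1/4) = [681.7×0.62/(4×5.67×10⁻⁸)]^(1/4) = 207.8 K.
ΔT = T_surf − T_eq = 367 − 207.8.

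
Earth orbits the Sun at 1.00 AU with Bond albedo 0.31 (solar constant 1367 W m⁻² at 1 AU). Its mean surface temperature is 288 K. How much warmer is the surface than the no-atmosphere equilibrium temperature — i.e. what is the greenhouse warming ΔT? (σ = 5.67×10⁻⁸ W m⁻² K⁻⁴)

S = 1367/1.00² = 1367 W m⁻².
T_eq = [S(1−A)/(4σ)]^(1/4) = [1367×0.69/(4×5.67×10⁻⁸)]^(1/4) = 253.9 K.
ΔT = T_surf − T_eq = 288 − 253.9.

ΔT ≈ 34.1 K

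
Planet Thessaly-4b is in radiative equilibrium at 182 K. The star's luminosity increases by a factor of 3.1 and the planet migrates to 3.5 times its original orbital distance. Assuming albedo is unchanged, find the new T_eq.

T_eq ∝ L^(1/4) · d^(−1/2).
T′ = 182 × 3.1^(1/4) / 3.5^(1/2) = 129 K.

T_eq ≈ 129 K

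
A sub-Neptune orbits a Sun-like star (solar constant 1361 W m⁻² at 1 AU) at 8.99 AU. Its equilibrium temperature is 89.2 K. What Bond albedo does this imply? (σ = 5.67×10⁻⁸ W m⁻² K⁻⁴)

A ≈ 0.15

Flux at 8.99 AU: S = 1361/8.99² = 16.8 W m⁻².
From T_eq⁴ = S(1−A)/(4σ): 1−A = 4σT_eq⁴/S.
1−A = 4 × 5.67×10⁻⁸ × (89.2)⁴ / 16.8 = 0.853.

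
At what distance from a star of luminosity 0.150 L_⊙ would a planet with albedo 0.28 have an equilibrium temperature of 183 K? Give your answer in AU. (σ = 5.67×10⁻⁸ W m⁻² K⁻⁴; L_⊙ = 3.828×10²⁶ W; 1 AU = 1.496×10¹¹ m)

L = 0.150 × 3.828×10²⁶ = 5.74×10²⁵ W.
From T_eq⁴ = L(1−A)/(16πσd²): d = √[L(1−A)/(16πσT_eq⁴)].
d = √[5.74×10²⁵ × 0.72 / (16π × 5.67×10⁻⁸ × (183)⁴)] = 1.14×10¹¹ m = 0.760 AU.

d ≈ 0.760 AU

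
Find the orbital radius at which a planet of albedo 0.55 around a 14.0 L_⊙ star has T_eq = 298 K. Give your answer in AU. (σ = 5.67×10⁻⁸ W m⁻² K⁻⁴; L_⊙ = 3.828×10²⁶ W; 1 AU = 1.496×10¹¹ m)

L = 14.0 × 3.828×10²⁶ = 5.36×10²⁷ W.
From T_eq⁴ = L(1−A)/(16πσd²): d = √[L(1−A)/(16πσT_eq⁴)].
d = √[5.36×10²⁷ × 0.45 / (16π × 5.67×10⁻⁸ × (298)⁴)] = 3.28×10¹¹ m = 2.19 AU.

d ≈ 2.19 AU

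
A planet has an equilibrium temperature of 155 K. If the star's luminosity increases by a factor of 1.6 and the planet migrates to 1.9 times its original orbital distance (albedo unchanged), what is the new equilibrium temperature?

T_eq ≈ 126 K

T_eq ∝ L^(1/4) · d^(−1/2).
T′ = 155 × 1.6^(1/4) / 1.9^(1/2) = 126 K.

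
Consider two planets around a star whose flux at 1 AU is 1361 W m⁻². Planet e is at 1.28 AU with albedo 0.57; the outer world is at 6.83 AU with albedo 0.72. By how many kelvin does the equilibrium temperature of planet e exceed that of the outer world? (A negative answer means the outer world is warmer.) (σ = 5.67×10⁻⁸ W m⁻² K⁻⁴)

ΔT ≈ 121.7 K

T_eq = [S₀(1−A)/(4σd²)]^(1/4), so T ∝ (1−A)^(1/4) / √d.
T₁ = [1361×0.43/(4×5.67×10⁻⁸×1.28²)]^(1/4) = 199.21 K.
T₂ = [1361×0.28/(4×5.67×10⁻⁸×6.83²)]^(1/4) = 77.47 K.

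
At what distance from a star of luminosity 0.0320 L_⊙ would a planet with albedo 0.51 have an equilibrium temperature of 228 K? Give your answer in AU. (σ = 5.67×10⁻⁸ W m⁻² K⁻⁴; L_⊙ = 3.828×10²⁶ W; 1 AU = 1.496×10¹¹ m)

L = 0.0320 × 3.828×10²⁶ = 1.22×10²⁵ W.
From T_eq⁴ = L(1−A)/(16πσd²): d = √[L(1−A)/(16πσT_eq⁴)].
d = √[1.22×10²⁵ × 0.49 / (16π × 5.67×10⁻⁸ × (228)⁴)] = 2.79×10¹⁰ m = 0.187 AU.

d ≈ 0.187 AU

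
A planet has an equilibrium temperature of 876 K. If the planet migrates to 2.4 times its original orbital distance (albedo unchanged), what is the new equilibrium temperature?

T_eq ≈ 565 K

T_eq ∝ L^(1/4) · d^(−1/2).
T′ = 876 / 2.4^(1/2) = 565 K.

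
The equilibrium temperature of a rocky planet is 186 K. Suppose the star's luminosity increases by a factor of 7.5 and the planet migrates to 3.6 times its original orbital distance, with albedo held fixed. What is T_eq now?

T_eq ≈ 162 K

T_eq ∝ L^(1/4) · d^(−1/2).
T′ = 186 × 7.5^(1/4) / 3.6^(1/2) = 162 K.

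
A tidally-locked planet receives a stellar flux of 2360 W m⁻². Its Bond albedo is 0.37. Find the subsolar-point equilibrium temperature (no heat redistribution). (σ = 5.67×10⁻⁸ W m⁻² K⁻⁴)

T_ss ≈ 402 K

At the subsolar point the surface absorbs S(1−A) and emits σT⁴ per unit area — no factor of 4, since only the local patch is in balance.
T = [2360 × 0.63 / 5.67×10⁻⁸]^(1/4) = (2.62×10¹⁰)^(1/4) = 402 K.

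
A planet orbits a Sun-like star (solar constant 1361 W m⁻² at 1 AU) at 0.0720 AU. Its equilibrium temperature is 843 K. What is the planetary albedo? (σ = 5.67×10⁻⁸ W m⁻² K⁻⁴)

Flux at 0.0720 AU: S = 1361/0.0720² = 2.63×10⁵ W m⁻².
From T_eq⁴ = S(1−A)/(4σ): 1−A = 4σT_eq⁴/S.
1−A = 4 × 5.67×10⁻⁸ × (843)⁴ / 2.63×10⁵ = 0.436.

A ≈ 0.56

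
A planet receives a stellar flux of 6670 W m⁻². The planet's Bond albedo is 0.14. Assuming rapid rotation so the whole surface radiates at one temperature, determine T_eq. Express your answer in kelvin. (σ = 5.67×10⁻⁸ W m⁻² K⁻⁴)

Energy balance: absorbed = emitted ⇒ πR²·S(1−A) = 4πR²·σT_eq⁴, so T_eq⁴ = S(1−A)/(4σ).
T_eq = [6670 × 0.86 / (4 × 5.67×10⁻⁸)]^(1/4) = (2.53×10¹⁰)^(1/4) = 399 K.

T_eq ≈ 399 K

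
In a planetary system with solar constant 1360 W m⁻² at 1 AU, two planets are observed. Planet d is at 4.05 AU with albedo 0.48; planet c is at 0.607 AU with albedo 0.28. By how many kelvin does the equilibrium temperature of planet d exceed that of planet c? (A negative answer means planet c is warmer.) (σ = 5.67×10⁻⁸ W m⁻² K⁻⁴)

ΔT ≈ -211.6 K

T_eq = [S₀(1−A)/(4σd²)]^(1/4), so T ∝ (1−A)^(1/4) / √d.
T₁ = [1360×0.52/(4×5.67×10⁻⁸×4.05²)]^(1/4) = 117.42 K.
T₂ = [1360×0.72/(4×5.67×10⁻⁸×0.607²)]^(1/4) = 329.01 K.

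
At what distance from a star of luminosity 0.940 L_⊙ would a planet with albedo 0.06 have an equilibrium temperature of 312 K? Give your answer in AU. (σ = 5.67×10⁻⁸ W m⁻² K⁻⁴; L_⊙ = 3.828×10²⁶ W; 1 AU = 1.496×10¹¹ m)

d ≈ 0.748 AU

L = 0.940 × 3.828×10²⁶ = 3.60×10²⁶ W.
From T_eq⁴ = L(1−A)/(16πσd²): d = √[L(1−A)/(16πσT_eq⁴)].
d = √[3.60×10²⁶ × 0.94 / (16π × 5.67×10⁻⁸ × (312)⁴)] = 1.12×10¹¹ m = 0.748 AU.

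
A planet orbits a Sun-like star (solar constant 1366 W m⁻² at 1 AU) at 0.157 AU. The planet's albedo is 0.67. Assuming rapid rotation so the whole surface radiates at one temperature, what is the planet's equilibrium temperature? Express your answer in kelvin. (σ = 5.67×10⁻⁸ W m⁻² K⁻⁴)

Flux at 0.157 AU: S = 1366/0.157² = 5.54×10⁴ W m⁻².
Energy balance: absorbed = emitted ⇒ πR²·S(1−A) = 4πR²·σT_eq⁴, so T_eq⁴ = S(1−A)/(4σ).
T_eq = [5.54×10⁴ × 0.33 / (4 × 5.67×10⁻⁸)]^(1/4) = (8.06×10¹⁰)^(1/4) = 533 K.

T_eq ≈ 533 K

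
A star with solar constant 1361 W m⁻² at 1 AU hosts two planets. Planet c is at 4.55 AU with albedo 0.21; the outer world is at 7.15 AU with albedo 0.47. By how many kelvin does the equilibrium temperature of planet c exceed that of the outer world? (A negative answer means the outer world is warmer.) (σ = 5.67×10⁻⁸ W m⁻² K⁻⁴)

T_eq = [S₀(1−A)/(4σd²)]^(1/4), so T ∝ (1−A)^(1/4) / √d.
T₁ = [1361×0.79/(4×5.67×10⁻⁸×4.55²)]^(1/4) = 123.01 K.
T₂ = [1361×0.53/(4×5.67×10⁻⁸×7.15²)]^(1/4) = 88.81 K.

ΔT ≈ 34.2 K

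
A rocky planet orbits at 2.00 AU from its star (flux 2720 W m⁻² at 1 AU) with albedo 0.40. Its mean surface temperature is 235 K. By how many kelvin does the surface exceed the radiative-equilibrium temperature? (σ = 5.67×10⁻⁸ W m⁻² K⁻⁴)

S = 2720/2.00² = 680.0 W m⁻².
T_eq = [S(1−A)/(4σ)]^(1/4) = [680.0×0.60/(4×5.67×10⁻⁸)]^(1/4) = 205.9 K.
ΔT = T_surf − T_eq = 235 − 205.9.

ΔT ≈ 29.1 K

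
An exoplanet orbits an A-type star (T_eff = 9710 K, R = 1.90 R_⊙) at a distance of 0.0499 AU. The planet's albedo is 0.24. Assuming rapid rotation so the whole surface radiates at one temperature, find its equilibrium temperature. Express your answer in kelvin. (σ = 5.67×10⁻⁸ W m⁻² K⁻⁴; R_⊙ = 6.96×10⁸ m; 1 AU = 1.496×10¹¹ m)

T_eq ≈ 2700 K

R_⋆ = 1.90 × 6.96×10⁸ = 1.32×10⁹ m.
d = 0.0499 AU = 7.47×10⁹ m.
L = 4πR_⋆²σT_⋆⁴ = 4π(1.32×10⁹)² × 5.67×10⁻⁸ × (9710)⁴ = 1.11×10²⁸ W.
S = L/(4πd²) = 1.58×10⁷ W m⁻².
Energy balance: absorbed = emitted ⇒ πR²·S(1−A) = 4πR²·σT_eq⁴, so T_eq⁴ = S(1−A)/(4σ).
T_eq = [1.58×10⁷ × 0.76 / (4 × 5.67×10⁻⁸)]^(1/4) = (5.30×10¹³)^(1/4) = 2700 K.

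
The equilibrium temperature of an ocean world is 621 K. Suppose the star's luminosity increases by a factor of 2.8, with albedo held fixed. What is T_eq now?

T_eq ≈ 803 K

T_eq ∝ L^(1/4) · d^(−1/2).
T′ = 621 × 2.8^(1/4) = 803 K.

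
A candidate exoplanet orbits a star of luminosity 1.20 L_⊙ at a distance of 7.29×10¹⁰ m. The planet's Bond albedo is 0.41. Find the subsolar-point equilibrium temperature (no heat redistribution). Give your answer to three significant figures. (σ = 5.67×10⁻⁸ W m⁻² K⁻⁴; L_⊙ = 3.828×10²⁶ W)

L = 1.20 × 3.828×10²⁶ = 4.59×10²⁶ W.
Flux: S = L/(4πd²) = 4.59×10²⁶/(4π×(7.29×10¹⁰)²) = 6880 W m⁻².
At the subsolar point the surface absorbs S(1−A) and emits σT⁴ per unit area — no factor of 4, since only the local patch is in balance.
T = [6880 × 0.59 / 5.67×10⁻⁸]^(1/4) = (7.16×10¹⁰)^(1/4) = 517 K.

T_ss ≈ 517 K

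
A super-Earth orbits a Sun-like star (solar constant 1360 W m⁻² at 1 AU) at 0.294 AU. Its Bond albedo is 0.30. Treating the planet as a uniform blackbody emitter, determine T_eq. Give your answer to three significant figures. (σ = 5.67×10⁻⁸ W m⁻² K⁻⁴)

T_eq ≈ 469 K

Flux at 0.294 AU: S = 1360/0.294² = 1.57×10⁴ W m⁻².
Energy balance: absorbed = emitted ⇒ πR²·S(1−A) = 4πR²·σT_eq⁴, so T_eq⁴ = S(1−A)/(4σ).
T_eq = [1.57×10⁴ × 0.70 / (4 × 5.67×10⁻⁸)]^(1/4) = (4.86×10¹⁰)^(1/4) = 469 K.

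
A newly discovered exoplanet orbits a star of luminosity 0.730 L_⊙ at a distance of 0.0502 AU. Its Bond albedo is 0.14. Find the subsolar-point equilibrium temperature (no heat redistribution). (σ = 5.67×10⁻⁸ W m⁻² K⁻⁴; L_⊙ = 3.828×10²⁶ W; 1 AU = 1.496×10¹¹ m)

d = 0.0502 AU = 7.51×10⁹ m.
L = 0.730 × 3.828×10²⁶ = 2.79×10²⁶ W.
Flux: S = L/(4πd²) = 2.79×10²⁶/(4π×(7.51×10⁹)²) = 3.94×10⁵ W m⁻².
At the subsolar point the surface absorbs S(1−A) and emits σT⁴ per unit area — no factor of 4, since only the local patch is in balance.
T = [3.94×10⁵ × 0.86 / 5.67×10⁻⁸]^(1/4) = (5.98×10¹²)^(1/4) = 1560 K.

T_ss ≈ 1560 K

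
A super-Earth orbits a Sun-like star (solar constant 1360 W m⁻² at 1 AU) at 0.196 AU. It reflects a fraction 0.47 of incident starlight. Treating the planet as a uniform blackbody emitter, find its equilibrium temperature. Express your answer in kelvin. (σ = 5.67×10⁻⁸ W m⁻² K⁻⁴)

T_eq ≈ 536 K

Flux at 0.196 AU: S = 1360/0.196² = 3.54×10⁴ W m⁻².
Energy balance: absorbed = emitted ⇒ πR²·S(1−A) = 4πR²·σT_eq⁴, so T_eq⁴ = S(1−A)/(4σ).
T_eq = [3.54×10⁴ × 0.53 / (4 × 5.67×10⁻⁸)]^(1/4) = (8.27×10¹⁰)^(1/4) = 536 K.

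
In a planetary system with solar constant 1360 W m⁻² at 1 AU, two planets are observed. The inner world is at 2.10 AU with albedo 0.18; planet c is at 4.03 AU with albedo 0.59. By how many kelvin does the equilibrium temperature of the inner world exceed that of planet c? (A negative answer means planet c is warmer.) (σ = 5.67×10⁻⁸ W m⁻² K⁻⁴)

ΔT ≈ 71.8 K

T_eq = [S₀(1−A)/(4σd²)]^(1/4), so T ∝ (1−A)^(1/4) / √d.
T₁ = [1360×0.82/(4×5.67×10⁻⁸×2.10²)]^(1/4) = 182.73 K.
T₂ = [1360×0.41/(4×5.67×10⁻⁸×4.03²)]^(1/4) = 110.92 K.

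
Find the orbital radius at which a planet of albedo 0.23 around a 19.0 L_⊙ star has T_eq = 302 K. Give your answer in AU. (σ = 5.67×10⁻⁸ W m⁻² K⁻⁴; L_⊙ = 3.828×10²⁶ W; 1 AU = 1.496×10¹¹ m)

L = 19.0 × 3.828×10²⁶ = 7.27×10²⁷ W.
From T_eq⁴ = L(1−A)/(16πσd²): d = √[L(1−A)/(16πσT_eq⁴)].
d = √[7.27×10²⁷ × 0.77 / (16π × 5.67×10⁻⁸ × (302)⁴)] = 4.86×10¹¹ m = 3.25 AU.

d ≈ 3.25 AU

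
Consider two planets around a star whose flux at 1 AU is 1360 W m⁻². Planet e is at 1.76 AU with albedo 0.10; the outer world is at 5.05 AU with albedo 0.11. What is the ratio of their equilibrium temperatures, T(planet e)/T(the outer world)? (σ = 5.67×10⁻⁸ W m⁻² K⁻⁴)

T_eq = [S₀(1−A)/(4σd²)]^(1/4), so T ∝ (1−A)^(1/4) / √d.
T₁ = [1360×0.90/(4×5.67×10⁻⁸×1.76²)]^(1/4) = 204.30 K.
T₂ = [1360×0.89/(4×5.67×10⁻⁸×5.05²)]^(1/4) = 120.28 K.

T₁/T₂ ≈ 1.699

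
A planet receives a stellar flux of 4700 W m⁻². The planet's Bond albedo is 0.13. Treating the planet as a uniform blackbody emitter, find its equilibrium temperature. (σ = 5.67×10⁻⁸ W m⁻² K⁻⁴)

Energy balance: absorbed = emitted ⇒ πR²·S(1−A) = 4πR²·σT_eq⁴, so T_eq⁴ = S(1−A)/(4σ).
T_eq = [4700 × 0.87 / (4 × 5.67×10⁻⁸)]^(1/4) = (1.80×10¹⁰)^(1/4) = 366 K.

T_eq ≈ 366 K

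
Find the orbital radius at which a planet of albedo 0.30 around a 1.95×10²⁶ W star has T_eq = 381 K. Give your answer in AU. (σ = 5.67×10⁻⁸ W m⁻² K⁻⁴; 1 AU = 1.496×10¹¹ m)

From T_eq⁴ = L(1−A)/(16πσd²): d = √[L(1−A)/(16πσT_eq⁴)].
d = √[1.95×10²⁶ × 0.70 / (16π × 5.67×10⁻⁸ × (381)⁴)] = 4.77×10¹⁰ m = 0.319 AU.

d ≈ 0.319 AU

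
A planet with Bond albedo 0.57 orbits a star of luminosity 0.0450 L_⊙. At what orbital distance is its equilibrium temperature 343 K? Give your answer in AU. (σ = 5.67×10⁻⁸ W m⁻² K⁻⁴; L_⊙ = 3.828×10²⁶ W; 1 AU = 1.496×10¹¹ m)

d ≈ 0.0916 AU

L = 0.0450 × 3.828×10²⁶ = 1.72×10²⁵ W.
From T_eq⁴ = L(1−A)/(16πσd²): d = √[L(1−A)/(16πσT_eq⁴)].
d = √[1.72×10²⁵ × 0.43 / (16π × 5.67×10⁻⁸ × (343)⁴)] = 1.37×10¹⁰ m = 0.0916 AU.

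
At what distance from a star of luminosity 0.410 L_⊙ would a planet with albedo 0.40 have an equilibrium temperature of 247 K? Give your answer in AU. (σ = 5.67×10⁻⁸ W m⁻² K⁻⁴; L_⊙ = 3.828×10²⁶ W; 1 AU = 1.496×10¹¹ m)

d ≈ 0.630 AU

L = 0.410 × 3.828×10²⁶ = 1.57×10²⁶ W.
From T_eq⁴ = L(1−A)/(16πσd²): d = √[L(1−A)/(16πσT_eq⁴)].
d = √[1.57×10²⁶ × 0.60 / (16π × 5.67×10⁻⁸ × (247)⁴)] = 9.42×10¹⁰ m = 0.630 AU.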